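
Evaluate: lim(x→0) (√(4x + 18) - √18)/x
This is a standard limit.

Factor or rationalize the expression:
  lim(x→0) (√(4x + 18) - √18)/x = sqrt(2)/3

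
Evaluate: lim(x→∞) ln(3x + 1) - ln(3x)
This is an ∞-∞ indeterminate form.

Combine fractions or rationalize to convert ∞-∞ to 0/0 form:
  lim(x→∞) ln(3x + 1) - ln(3x) = 0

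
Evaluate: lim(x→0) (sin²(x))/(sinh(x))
This is a 0/0 indeterminate form.

Apply L'Hôpital's rule: differentiate numerator and denominator separately.
  f(x) = sin(x)^2   ⇒   f'(x) = 2·sin(x)·cos(x)
  g(x) = sinh(x)   ⇒   g'(x) = cosh(x)
  lim(x→0) f'(x)/g'(x) = lim(x→0) (2·sin(x)·cos(x))/(cosh(x))
  = 0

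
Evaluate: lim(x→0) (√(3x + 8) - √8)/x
This is a standard limit.

Factor or rationalize the expression:
  lim(x→0) (√(3x + 8) - √8)/x = 3·sqrt(2)/8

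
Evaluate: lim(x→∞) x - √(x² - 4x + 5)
This is an ∞-∞ indeterminate form.

Combine fractions or rationalize to convert ∞-∞ to 0/0 form:
  lim(x→∞) x - √(x² - 4x + 5) = 2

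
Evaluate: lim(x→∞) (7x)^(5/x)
This is an exponential indeterminate form.

For exponential indeterminate forms, take the natural log:
  Let L = lim(x→∞) (7x)^(5/x)
  Then ln(L) = lim(x→∞) [exponent × ln(base)]
  Evaluate using L'Hôpital or standard limits, then exponentiate.
  L = 1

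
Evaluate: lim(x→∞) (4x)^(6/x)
This is an exponential indeterminate form.

For exponential indeterminate forms, take the natural log:
  Let L = lim(x→∞) (4x)^(6/x)
  Then ln(L) = lim(x→∞) [exponent × ln(base)]
  Evaluate using L'Hôpital or standard limits, then exponentiate.
  L = 1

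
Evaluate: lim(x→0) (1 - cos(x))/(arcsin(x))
This is a 0/0 indeterminate form.

Apply L'Hôpital's rule: differentiate numerator and denominator separately.
  f(x) = 1 - cos(x)   ⇒   f'(x) = sin(x)
  g(x) = asin(x)   ⇒   g'(x) = 1/sqrt(1 - x^2)
  lim(x→0) f'(x)/g'(x) = lim(x→0) (sin(x))/(1/sqrt(1 - x^2))
  = 0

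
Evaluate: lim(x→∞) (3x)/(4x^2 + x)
This is an ∞/∞ indeterminate form.

Apply L'Hôpital's rule: differentiate numerator and denominator separately.
  f(x) = 3·x   ⇒   f'(x) = 3
  g(x) = 4·x^2 + x   ⇒   g'(x) = 8·x + 1
  lim(x→∞) f'(x)/g'(x) = lim(x→∞) (3)/(8·x + 1)
  = 0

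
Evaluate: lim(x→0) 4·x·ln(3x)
This is a 0·∞ indeterminate form.

Rewrite 0·∞ as a quotient (0/0 or ∞/∞ form), then apply L'Hôpital's rule:
  lim(x→0) 4·x·ln(3x) = 0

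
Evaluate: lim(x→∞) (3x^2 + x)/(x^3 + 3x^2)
This is an ∞/∞ indeterminate form.

Apply L'Hôpital's rule: differentiate numerator and denominator separately.
  f(x) = 3·x^2 + x   ⇒   f'(x) = 6·x + 1
  g(x) = x^3 + 3·x^2   ⇒   g'(x) = 3·x^2 + 6·x
  lim(x→∞) f'(x)/g'(x) = lim(x→∞) (6·x + 1)/(3·x^2 + 6·x)
  = 0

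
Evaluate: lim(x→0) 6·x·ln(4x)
This is a 0·∞ indeterminate form.

Rewrite 0·∞ as a quotient (0/0 or ∞/∞ form), then apply L'Hôpital's rule:
  lim(x→0) 6·x·ln(4x) = 0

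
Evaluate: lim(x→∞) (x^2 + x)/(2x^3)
This is an ∞/∞ indeterminate form.

Apply L'Hôpital's rule: differentiate numerator and denominator separately.
  f(x) = x^2 + x   ⇒   f'(x) = 2·x + 1
  g(x) = 2·x^3   ⇒   g'(x) = 6·x^2
  lim(x→∞) f'(x)/g'(x) = lim(x→∞) (2·x + 1)/(6·x^2)
  = 0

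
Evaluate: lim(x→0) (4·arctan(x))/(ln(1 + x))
This is a 0/0 indeterminate form.

Apply L'Hôpital's rule: differentiate numerator and denominator separately.
  f(x) = 4·atan(x)   ⇒   f'(x) = 4/(x^2 + 1)
  g(x) = ln(x + 1)   ⇒   g'(x) = 1/(x + 1)
  lim(x→0) f'(x)/g'(x) = lim(x→0) (4/(x^2 + 1))/(1/(x + 1))
  = 4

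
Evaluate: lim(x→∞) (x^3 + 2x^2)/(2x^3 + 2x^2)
This is an ∞/∞ indeterminate form.

Apply L'Hôpital's rule: differentiate numerator and denominator separately.
  f(x) = x^3 + 2·x^2   ⇒   f'(x) = 3·x^2 + 4·x
  g(x) = 2·x^3 + 2·x^2   ⇒   g'(x) = 6·x^2 + 4·x
  lim(x→∞) f'(x)/g'(x) = lim(x→∞) (3·x^2 + 4·x)/(6·x^2 + 4·x)
  = 1/2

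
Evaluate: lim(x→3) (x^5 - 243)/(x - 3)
This is a standard limit.

Factor or rationalize the expression:
  lim(x→3) (x^5 - 243)/(x - 3) = 405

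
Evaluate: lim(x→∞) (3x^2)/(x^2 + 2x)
This is an ∞/∞ indeterminate form.

Apply L'Hôpital's rule: differentiate numerator and denominator separately.
  f(x) = 3·x^2   ⇒   f'(x) = 6·x
  g(x) = x^2 + 2·x   ⇒   g'(x) = 2·x + 2
  lim(x→∞) f'(x)/g'(x) = lim(x→∞) (6·x)/(2·x + 2)
  = 3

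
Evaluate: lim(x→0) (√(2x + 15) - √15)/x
This is a standard limit.

Factor or rationalize the expression:
  lim(x→0) (√(2x + 15) - √15)/x = sqrt(15)/15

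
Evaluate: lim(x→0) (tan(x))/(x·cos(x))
This is a 0/0 indeterminate form.

Apply L'Hôpital's rule: differentiate numerator and denominator separately.
  f(x) = tan(x)   ⇒   f'(x) = tan(x)^2 + 1
  g(x) = x·cos(x)   ⇒   g'(x) = -x·sin(x) + cos(x)
  lim(x→0) f'(x)/g'(x) = lim(x→0) (tan(x)^2 + 1)/(-x·sin(x) + cos(x))
  = 1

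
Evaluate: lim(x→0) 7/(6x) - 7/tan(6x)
This is an ∞-∞ indeterminate form.

Combine fractions or rationalize to convert ∞-∞ to 0/0 form:
  lim(x→0) 7/(6x) - 7/tan(6x) = 0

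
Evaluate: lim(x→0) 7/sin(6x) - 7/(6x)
This is an ∞-∞ indeterminate form.

Combine fractions or rationalize to convert ∞-∞ to 0/0 form:
  lim(x→0) 7/sin(6x) - 7/(6x) = 0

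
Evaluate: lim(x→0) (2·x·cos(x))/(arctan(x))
This is a 0/0 indeterminate form.

Apply L'Hôpital's rule: differentiate numerator and denominator separately.
  f(x) = 2·x·cos(x)   ⇒   f'(x) = -2·x·sin(x) + 2·cos(x)
  g(x) = atan(x)   ⇒   g'(x) = 1/(x^2 + 1)
  lim(x→0) f'(x)/g'(x) = lim(x→0) (-2·x·sin(x) + 2·cos(x))/(1/(x^2 + 1))
  = 2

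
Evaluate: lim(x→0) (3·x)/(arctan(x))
This is a 0/0 indeterminate form.

Apply L'Hôpital's rule: differentiate numerator and denominator separately.
  f(x) = 3·x   ⇒   f'(x) = 3
  g(x) = atan(x)   ⇒   g'(x) = 1/(x^2 + 1)
  lim(x→0) f'(x)/g'(x) = lim(x→0) (3)/(1/(x^2 + 1))
  = 3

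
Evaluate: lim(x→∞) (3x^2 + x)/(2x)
This is an ∞/∞ indeterminate form.

Apply L'Hôpital's rule: differentiate numerator and denominator separately.
  f(x) = 3·x^2 + x   ⇒   f'(x) = 6·x + 1
  g(x) = 2·x   ⇒   g'(x) = 2
  lim(x→∞) f'(x)/g'(x) = lim(x→∞) (6·x + 1)/(2)
  = ∞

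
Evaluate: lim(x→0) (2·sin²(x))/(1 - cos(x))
This is a 0/0 indeterminate form.

Apply L'Hôpital's rule: differentiate numerator and denominator separately.
  f(x) = 2·sin(x)^2   ⇒   f'(x) = 4·sin(x)·cos(x)
  g(x) = 1 - cos(x)   ⇒   g'(x) = sin(x)
  lim(x→0) f'(x)/g'(x) = lim(x→0) (4·sin(x)·cos(x))/(sin(x))
  = 4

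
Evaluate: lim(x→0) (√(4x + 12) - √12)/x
This is a standard limit.

Factor or rationalize the expression:
  lim(x→0) (√(4x + 12) - √12)/x = sqrt(3)/3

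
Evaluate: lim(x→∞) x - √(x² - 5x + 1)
This is an ∞-∞ indeterminate form.

Combine fractions or rationalize to convert ∞-∞ to 0/0 form:
  lim(x→∞) x - √(x² - 5x + 1) = 5/2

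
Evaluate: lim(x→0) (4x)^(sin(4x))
This is an exponential indeterminate form.

For exponential indeterminate forms, take the natural log:
  Let L = lim(x→0) (4x)^(sin(4x))
  Then ln(L) = lim(x→0) [exponent × ln(base)]
  Evaluate using L'Hôpital or standard limits, then exponentiate.
  L = 1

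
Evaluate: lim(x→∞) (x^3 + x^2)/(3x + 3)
This is an ∞/∞ indeterminate form.

Apply L'Hôpital's rule: differentiate numerator and denominator separately.
  f(x) = x^3 + x^2   ⇒   f'(x) = 3·x^2 + 2·x
  g(x) = 3·x + 3   ⇒   g'(x) = 3
  lim(x→∞) f'(x)/g'(x) = lim(x→∞) (3·x^2 + 2·x)/(3)
  = ∞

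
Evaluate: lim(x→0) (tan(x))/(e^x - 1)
This is a 0/0 indeterminate form.

Apply L'Hôpital's rule: differentiate numerator and denominator separately.
  f(x) = tan(x)   ⇒   f'(x) = tan(x)^2 + 1
  g(x) = e^(x) - 1   ⇒   g'(x) = e^(x)
  lim(x→0) f'(x)/g'(x) = lim(x→0) (tan(x)^2 + 1)/(e^(x))
  = 1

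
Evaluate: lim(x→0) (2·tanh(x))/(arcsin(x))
This is a 0/0 indeterminate form.

Apply L'Hôpital's rule: differentiate numerator and denominator separately.
  f(x) = 2·tanh(x)   ⇒   f'(x) = 2 - 2·tanh(x)^2
  g(x) = asin(x)   ⇒   g'(x) = 1/sqrt(1 - x^2)
  lim(x→0) f'(x)/g'(x) = lim(x→0) (2 - 2·tanh(x)^2)/(1/sqrt(1 - x^2))
  = 2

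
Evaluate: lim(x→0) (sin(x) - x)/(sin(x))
This is a 0/0 indeterminate form.

Apply L'Hôpital's rule: differentiate numerator and denominator separately.
  f(x) = -x + sin(x)   ⇒   f'(x) = cos(x) - 1
  g(x) = sin(x)   ⇒   g'(x) = cos(x)
  lim(x→0) f'(x)/g'(x) = lim(x→0) (cos(x) - 1)/(cos(x))
  = 0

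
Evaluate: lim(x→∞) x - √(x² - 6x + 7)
This is an ∞-∞ indeterminate form.

Combine fractions or rationalize to convert ∞-∞ to 0/0 form:
  lim(x→∞) x - √(x² - 6x + 7) = 3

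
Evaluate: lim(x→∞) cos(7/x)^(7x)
This is an exponential indeterminate form.

For exponential indeterminate forms, take the natural log:
  Let L = lim(x→∞) cos(7/x)^(7x)
  Then ln(L) = lim(x→∞) [exponent × ln(base)]
  Evaluate using L'Hôpital or standard limits, then exponentiate.
  L = 1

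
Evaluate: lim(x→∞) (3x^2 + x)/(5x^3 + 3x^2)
This is an ∞/∞ indeterminate form.

Apply L'Hôpital's rule: differentiate numerator and denominator separately.
  f(x) = 3·x^2 + x   ⇒   f'(x) = 6·x + 1
  g(x) = 5·x^3 + 3·x^2   ⇒   g'(x) = 15·x^2 + 6·x
  lim(x→∞) f'(x)/g'(x) = lim(x→∞) (6·x + 1)/(15·x^2 + 6·x)
  = 0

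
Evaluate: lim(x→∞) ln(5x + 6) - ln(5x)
This is an ∞-∞ indeterminate form.

Combine fractions or rationalize to convert ∞-∞ to 0/0 form:
  lim(x→∞) ln(5x + 6) - ln(5x) = 0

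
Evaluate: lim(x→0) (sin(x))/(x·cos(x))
This is a 0/0 indeterminate form.

Apply L'Hôpital's rule: differentiate numerator and denominator separately.
  f(x) = sin(x)   ⇒   f'(x) = cos(x)
  g(x) = x·cos(x)   ⇒   g'(x) = -x·sin(x) + cos(x)
  lim(x→0) f'(x)/g'(x) = lim(x→0) (cos(x))/(-x·sin(x) + cos(x))
  = 1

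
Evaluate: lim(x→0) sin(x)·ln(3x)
This is a 0·∞ indeterminate form.

Rewrite 0·∞ as a quotient (0/0 or ∞/∞ form), then apply L'Hôpital's rule:
  lim(x→0) sin(x)·ln(3x) = 0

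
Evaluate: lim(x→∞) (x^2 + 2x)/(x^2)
This is an ∞/∞ indeterminate form.

Apply L'Hôpital's rule: differentiate numerator and denominator separately.
  f(x) = x^2 + 2·x   ⇒   f'(x) = 2·x + 2
  g(x) = x^2   ⇒   g'(x) = 2·x
  lim(x→∞) f'(x)/g'(x) = lim(x→∞) (2·x + 2)/(2·x)
  = 1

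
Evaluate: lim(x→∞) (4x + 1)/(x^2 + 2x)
This is an ∞/∞ indeterminate form.

Apply L'Hôpital's rule: differentiate numerator and denominator separately.
  f(x) = 4·x + 1   ⇒   f'(x) = 4
  g(x) = x^2 + 2·x   ⇒   g'(x) = 2·x + 2
  lim(x→∞) f'(x)/g'(x) = lim(x→∞) (4)/(2·x + 2)
  = 0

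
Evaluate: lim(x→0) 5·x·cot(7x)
This is a 0·∞ indeterminate form.

Rewrite 0·∞ as a quotient (0/0 or ∞/∞ form), then apply L'Hôpital's rule:
  lim(x→0) 5·x·cot(7x) = 5/7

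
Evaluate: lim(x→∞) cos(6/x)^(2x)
This is an exponential indeterminate form.

For exponential indeterminate forms, take the natural log:
  Let L = lim(x→∞) cos(6/x)^(2x)
  Then ln(L) = lim(x→∞) [exponent × ln(base)]
  Evaluate using L'Hôpital or standard limits, then exponentiate.
  L = 1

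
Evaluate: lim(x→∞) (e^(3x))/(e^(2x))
This is an ∞/∞ indeterminate form.

Apply L'Hôpital's rule: differentiate numerator and denominator separately.
  f(x) = e^(3·x)   ⇒   f'(x) = 3·e^(3·x)
  g(x) = e^(2·x)   ⇒   g'(x) = 2·e^(2·x)
  lim(x→∞) f'(x)/g'(x) = lim(x→∞) (3·e^(3·x))/(2·e^(2·x))
  = ∞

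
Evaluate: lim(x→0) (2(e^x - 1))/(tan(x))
This is a 0/0 indeterminate form.

Apply L'Hôpital's rule: differentiate numerator and denominator separately.
  f(x) = 2·e^(x) - 2   ⇒   f'(x) = 2·e^(x)
  g(x) = tan(x)   ⇒   g'(x) = tan(x)^2 + 1
  lim(x→0) f'(x)/g'(x) = lim(x→0) (2·e^(x))/(tan(x)^2 + 1)
  = 2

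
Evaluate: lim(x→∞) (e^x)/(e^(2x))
This is an ∞/∞ indeterminate form.

Apply L'Hôpital's rule: differentiate numerator and denominator separately.
  f(x) = e^(x)   ⇒   f'(x) = e^(x)
  g(x) = e^(2·x)   ⇒   g'(x) = 2·e^(2·x)
  lim(x→∞) f'(x)/g'(x) = lim(x→∞) (e^(x))/(2·e^(2·x))
  = 0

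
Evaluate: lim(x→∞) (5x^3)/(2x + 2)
This is an ∞/∞ indeterminate form.

Apply L'Hôpital's rule: differentiate numerator and denominator separately.
  f(x) = 5·x^3   ⇒   f'(x) = 15·x^2
  g(x) = 2·x + 2   ⇒   g'(x) = 2
  lim(x→∞) f'(x)/g'(x) = lim(x→∞) (15·x^2)/(2)
  = ∞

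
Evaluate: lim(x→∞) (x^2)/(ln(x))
This is an ∞/∞ indeterminate form.

Apply L'Hôpital's rule: differentiate numerator and denominator separately.
  f(x) = x^2   ⇒   f'(x) = 2·x
  g(x) = ln(x)   ⇒   g'(x) = 1/x
  lim(x→∞) f'(x)/g'(x) = lim(x→∞) (2·x)/(1/x)
  = ∞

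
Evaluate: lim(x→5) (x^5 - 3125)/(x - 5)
This is a standard limit.

Factor or rationalize the expression:
  lim(x→5) (x^5 - 3125)/(x - 5) = 3125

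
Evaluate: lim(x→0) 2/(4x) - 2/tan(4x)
This is an ∞-∞ indeterminate form.

Combine fractions or rationalize to convert ∞-∞ to 0/0 form:
  lim(x→0) 2/(4x) - 2/tan(4x) = 0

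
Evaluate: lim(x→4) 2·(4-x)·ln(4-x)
This is a 0·∞ indeterminate form.

Rewrite 0·∞ as a quotient (0/0 or ∞/∞ form), then apply L'Hôpital's rule:
  lim(x→4) 2·(4-x)·ln(4-x) = 0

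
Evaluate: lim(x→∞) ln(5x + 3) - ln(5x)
This is an ∞-∞ indeterminate form.

Combine fractions or rationalize to convert ∞-∞ to 0/0 form:
  lim(x→∞) ln(5x + 3) - ln(5x) = 0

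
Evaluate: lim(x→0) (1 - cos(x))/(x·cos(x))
This is a 0/0 indeterminate form.

Apply L'Hôpital's rule: differentiate numerator and denominator separately.
  f(x) = 1 - cos(x)   ⇒   f'(x) = sin(x)
  g(x) = x·cos(x)   ⇒   g'(x) = -x·sin(x) + cos(x)
  lim(x→0) f'(x)/g'(x) = lim(x→0) (sin(x))/(-x·sin(x) + cos(x))
  = 0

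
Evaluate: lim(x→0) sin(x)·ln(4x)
This is a 0·∞ indeterminate form.

Rewrite 0·∞ as a quotient (0/0 or ∞/∞ form), then apply L'Hôpital's rule:
  lim(x→0) sin(x)·ln(4x) = 0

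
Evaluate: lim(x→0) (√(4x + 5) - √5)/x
This is a standard limit.

Factor or rationalize the expression:
  lim(x→0) (√(4x + 5) - √5)/x = 2·sqrt(5)/5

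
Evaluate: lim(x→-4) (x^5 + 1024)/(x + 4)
This is a standard limit.

Factor or rationalize the expression:
  lim(x→-4) (x^5 + 1024)/(x + 4) = 1280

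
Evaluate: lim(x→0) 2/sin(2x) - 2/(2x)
This is an ∞-∞ indeterminate form.

Combine fractions or rationalize to convert ∞-∞ to 0/0 form:
  lim(x→0) 2/sin(2x) - 2/(2x) = 0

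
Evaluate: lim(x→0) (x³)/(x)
This is a 0/0 indeterminate form.

Apply L'Hôpital's rule: differentiate numerator and denominator separately.
  f(x) = x^3   ⇒   f'(x) = 3·x^2
  g(x) = x   ⇒   g'(x) = 1
  lim(x→0) f'(x)/g'(x) = lim(x→0) (3·x^2)/(1)
  = 0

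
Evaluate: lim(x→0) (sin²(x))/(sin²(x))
This is a 0/0 indeterminate form.

Apply L'Hôpital's rule: differentiate numerator and denominator separately.
  f(x) = sin(x)^2   ⇒   f'(x) = 2·sin(x)·cos(x)
  g(x) = sin(x)^2   ⇒   g'(x) = 2·sin(x)·cos(x)
  lim(x→0) f'(x)/g'(x) = lim(x→0) (2·sin(x)·cos(x))/(2·sin(x)·cos(x))
  = 1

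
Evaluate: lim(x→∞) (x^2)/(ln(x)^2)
This is an ∞/∞ indeterminate form.

Apply L'Hôpital's rule: differentiate numerator and denominator separately.
  f(x) = x^2   ⇒   f'(x) = 2·x
  g(x) = ln(x)^2   ⇒   g'(x) = 2·ln(x)/x
  lim(x→∞) f'(x)/g'(x) = lim(x→∞) (2·x)/(2·ln(x)/x)
  = ∞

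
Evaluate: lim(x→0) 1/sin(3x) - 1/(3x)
This is an ∞-∞ indeterminate form.

Combine fractions or rationalize to convert ∞-∞ to 0/0 form:
  lim(x→0) 1/sin(3x) - 1/(3x) = 0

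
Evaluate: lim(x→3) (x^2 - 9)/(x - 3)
This is a standard limit.

Factor or rationalize the expression:
  lim(x→3) (x^2 - 9)/(x - 3) = 6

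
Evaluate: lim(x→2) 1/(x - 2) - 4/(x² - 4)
This is an ∞-∞ indeterminate form.

Combine fractions or rationalize to convert ∞-∞ to 0/0 form:
  lim(x→2) 1/(x - 2) - 4/(x² - 4) = 1/4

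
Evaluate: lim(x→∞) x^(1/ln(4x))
This is an exponential indeterminate form.

For exponential indeterminate forms, take the natural log:
  Let L = lim(x→∞) x^(1/ln(4x))
  Then ln(L) = lim(x→∞) [exponent × ln(base)]
  Evaluate using L'Hôpital or standard limits, then exponentiate.
  L = e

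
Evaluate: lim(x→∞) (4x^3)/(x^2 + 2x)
This is an ∞/∞ indeterminate form.

Apply L'Hôpital's rule: differentiate numerator and denominator separately.
  f(x) = 4·x^3   ⇒   f'(x) = 12·x^2
  g(x) = x^2 + 2·x   ⇒   g'(x) = 2·x + 2
  lim(x→∞) f'(x)/g'(x) = lim(x→∞) (12·x^2)/(2·x + 2)
  = ∞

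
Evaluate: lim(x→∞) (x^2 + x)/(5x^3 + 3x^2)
This is an ∞/∞ indeterminate form.

Apply L'Hôpital's rule: differentiate numerator and denominator separately.
  f(x) = x^2 + x   ⇒   f'(x) = 2·x + 1
  g(x) = 5·x^3 + 3·x^2   ⇒   g'(x) = 15·x^2 + 6·x
  lim(x→∞) f'(x)/g'(x) = lim(x→∞) (2·x + 1)/(15·x^2 + 6·x)
  = 0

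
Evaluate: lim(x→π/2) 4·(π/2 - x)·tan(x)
This is a 0·∞ indeterminate form.

Rewrite 0·∞ as a quotient (0/0 or ∞/∞ form), then apply L'Hôpital's rule:
  lim(x→π/2) 4·(π/2 - x)·tan(x) = 4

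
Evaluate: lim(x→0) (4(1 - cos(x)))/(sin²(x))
This is a 0/0 indeterminate form.

Apply L'Hôpital's rule: differentiate numerator and denominator separately.
  f(x) = 4 - 4·cos(x)   ⇒   f'(x) = 4·sin(x)
  g(x) = sin(x)^2   ⇒   g'(x) = 2·sin(x)·cos(x)
  lim(x→0) f'(x)/g'(x) = lim(x→0) (4·sin(x))/(2·sin(x)·cos(x))
  = 2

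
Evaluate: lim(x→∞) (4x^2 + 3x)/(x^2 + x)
This is an ∞/∞ indeterminate form.

Apply L'Hôpital's rule: differentiate numerator and denominator separately.
  f(x) = 4·x^2 + 3·x   ⇒   f'(x) = 8·x + 3
  g(x) = x^2 + x   ⇒   g'(x) = 2·x + 1
  lim(x→∞) f'(x)/g'(x) = lim(x→∞) (8·x + 3)/(2·x + 1)
  = 4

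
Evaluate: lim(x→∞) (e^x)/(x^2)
This is an ∞/∞ indeterminate form.

Apply L'Hôpital's rule: differentiate numerator and denominator separately.
  f(x) = e^(x)   ⇒   f'(x) = e^(x)
  g(x) = x^2   ⇒   g'(x) = 2·x
  lim(x→∞) f'(x)/g'(x) = lim(x→∞) (e^(x))/(2·x)
  = ∞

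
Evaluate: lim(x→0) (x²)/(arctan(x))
This is a 0/0 indeterminate form.

Apply L'Hôpital's rule: differentiate numerator and denominator separately.
  f(x) = x^2   ⇒   f'(x) = 2·x
  g(x) = atan(x)   ⇒   g'(x) = 1/(x^2 + 1)
  lim(x→0) f'(x)/g'(x) = lim(x→0) (2·x)/(1/(x^2 + 1))
  = 0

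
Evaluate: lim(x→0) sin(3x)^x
This is an exponential indeterminate form.

For exponential indeterminate forms, take the natural log:
  Let L = lim(x→0) sin(3x)^x
  Then ln(L) = lim(x→0) [exponent × ln(base)]
  Evaluate using L'Hôpital or standard limits, then exponentiate.
  L = 1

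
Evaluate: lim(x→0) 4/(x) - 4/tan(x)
This is an ∞-∞ indeterminate form.

Combine fractions or rationalize to convert ∞-∞ to 0/0 form:
  lim(x→0) 4/(x) - 4/tan(x) = 0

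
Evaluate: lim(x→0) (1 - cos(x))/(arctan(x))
This is a 0/0 indeterminate form.

Apply L'Hôpital's rule: differentiate numerator and denominator separately.
  f(x) = 1 - cos(x)   ⇒   f'(x) = sin(x)
  g(x) = atan(x)   ⇒   g'(x) = 1/(x^2 + 1)
  lim(x→0) f'(x)/g'(x) = lim(x→0) (sin(x))/(1/(x^2 + 1))
  = 0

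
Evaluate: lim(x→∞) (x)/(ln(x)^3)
This is an ∞/∞ indeterminate form.

Apply L'Hôpital's rule: differentiate numerator and denominator separately.
  f(x) = x   ⇒   f'(x) = 1
  g(x) = ln(x)^3   ⇒   g'(x) = 3·ln(x)^2/x
  lim(x→∞) f'(x)/g'(x) = lim(x→∞) (1)/(3·ln(x)^2/x)
  = ∞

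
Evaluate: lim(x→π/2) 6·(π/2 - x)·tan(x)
This is a 0·∞ indeterminate form.

Rewrite 0·∞ as a quotient (0/0 or ∞/∞ form), then apply L'Hôpital's rule:
  lim(x→π/2) 6·(π/2 - x)·tan(x) = 6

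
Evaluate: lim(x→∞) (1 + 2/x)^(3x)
This is an exponential indeterminate form.

For exponential indeterminate forms, take the natural log:
  Let L = lim(x→∞) (1 + 2/x)^(3x)
  Then ln(L) = lim(x→∞) [exponent × ln(base)]
  Evaluate using L'Hôpital or standard limits, then exponentiate.
  L = e^(6)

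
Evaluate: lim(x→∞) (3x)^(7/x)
This is an exponential indeterminate form.

For exponential indeterminate forms, take the natural log:
  Let L = lim(x→∞) (3x)^(7/x)
  Then ln(L) = lim(x→∞) [exponent × ln(base)]
  Evaluate using L'Hôpital or standard limits, then exponentiate.
  L = 1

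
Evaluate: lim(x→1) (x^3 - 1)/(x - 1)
This is a standard limit.

Factor or rationalize the expression:
  lim(x→1) (x^3 - 1)/(x - 1) = 3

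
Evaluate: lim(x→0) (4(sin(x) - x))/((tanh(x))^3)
This is a 0/0 indeterminate form.

Apply L'Hôpital's rule: differentiate numerator and denominator separately.
  f(x) = -4·x + 4·sin(x)   ⇒   f'(x) = 4·cos(x) - 4
  g(x) = tanh(x)^3   ⇒   g'(x) = (3 - 3·tanh(x)^2)·tanh(x)^2
  lim(x→0) f'(x)/g'(x) = lim(x→0) (4·cos(x) - 4)/((3 - 3·tanh(x)^2)·tanh(x)^2)
  = -2/3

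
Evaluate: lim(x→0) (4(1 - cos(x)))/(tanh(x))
This is a 0/0 indeterminate form.

Apply L'Hôpital's rule: differentiate numerator and denominator separately.
  f(x) = 4 - 4·cos(x)   ⇒   f'(x) = 4·sin(x)
  g(x) = tanh(x)   ⇒   g'(x) = 1 - tanh(x)^2
  lim(x→0) f'(x)/g'(x) = lim(x→0) (4·sin(x))/(1 - tanh(x)^2)
  = 0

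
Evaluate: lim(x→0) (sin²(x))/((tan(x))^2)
This is a 0/0 indeterminate form.

Apply L'Hôpital's rule: differentiate numerator and denominator separately.
  f(x) = sin(x)^2   ⇒   f'(x) = 2·sin(x)·cos(x)
  g(x) = tan(x)^2   ⇒   g'(x) = (2·tan(x)^2 + 2)·tan(x)
  lim(x→0) f'(x)/g'(x) = lim(x→0) (2·sin(x)·cos(x))/((2·tan(x)^2 + 2)·tan(x))
  = 1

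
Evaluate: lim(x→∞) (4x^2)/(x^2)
This is an ∞/∞ indeterminate form.

Apply L'Hôpital's rule: differentiate numerator and denominator separately.
  f(x) = 4·x^2   ⇒   f'(x) = 8·x
  g(x) = x^2   ⇒   g'(x) = 2·x
  lim(x→∞) f'(x)/g'(x) = lim(x→∞) (8·x)/(2·x)
  = 4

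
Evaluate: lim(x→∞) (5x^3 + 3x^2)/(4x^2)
This is an ∞/∞ indeterminate form.

Apply L'Hôpital's rule: differentiate numerator and denominator separately.
  f(x) = 5·x^3 + 3·x^2   ⇒   f'(x) = 15·x^2 + 6·x
  g(x) = 4·x^2   ⇒   g'(x) = 8·x
  lim(x→∞) f'(x)/g'(x) = lim(x→∞) (15·x^2 + 6·x)/(8·x)
  = ∞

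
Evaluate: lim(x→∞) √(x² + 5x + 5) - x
This is an ∞-∞ indeterminate form.

Combine fractions or rationalize to convert ∞-∞ to 0/0 form:
  lim(x→∞) √(x² + 5x + 5) - x = 5/2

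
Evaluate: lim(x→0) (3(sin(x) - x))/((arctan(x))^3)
This is a 0/0 indeterminate form.

Apply L'Hôpital's rule: differentiate numerator and denominator separately.
  f(x) = -3·x + 3·sin(x)   ⇒   f'(x) = 3·cos(x) - 3
  g(x) = atan(x)^3   ⇒   g'(x) = 3·atan(x)^2/(x^2 + 1)
  lim(x→0) f'(x)/g'(x) = lim(x→0) (3·cos(x) - 3)/(3·atan(x)^2/(x^2 + 1))
  = -1/2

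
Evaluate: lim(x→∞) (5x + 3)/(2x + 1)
This is an ∞/∞ indeterminate form.

Apply L'Hôpital's rule: differentiate numerator and denominator separately.
  f(x) = 5·x + 3   ⇒   f'(x) = 5
  g(x) = 2·x + 1   ⇒   g'(x) = 2
  lim(x→∞) f'(x)/g'(x) = lim(x→∞) (5)/(2)
  = 5/2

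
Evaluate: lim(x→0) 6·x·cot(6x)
This is a 0·∞ indeterminate form.

Rewrite 0·∞ as a quotient (0/0 or ∞/∞ form), then apply L'Hôpital's rule:
  lim(x→0) 6·x·cot(6x) = 1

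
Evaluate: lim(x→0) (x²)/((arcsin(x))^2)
This is a 0/0 indeterminate form.

Apply L'Hôpital's rule: differentiate numerator and denominator separately.
  f(x) = x^2   ⇒   f'(x) = 2·x
  g(x) = asin(x)^2   ⇒   g'(x) = 2·asin(x)/sqrt(1 - x^2)
  lim(x→0) f'(x)/g'(x) = lim(x→0) (2·x)/(2·asin(x)/sqrt(1 - x^2))
  = 1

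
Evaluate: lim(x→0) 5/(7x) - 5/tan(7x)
This is an ∞-∞ indeterminate form.

Combine fractions or rationalize to convert ∞-∞ to 0/0 form:
  lim(x→0) 5/(7x) - 5/tan(7x) = 0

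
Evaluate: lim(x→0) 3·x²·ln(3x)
This is a 0·∞ indeterminate form.

Rewrite 0·∞ as a quotient (0/0 or ∞/∞ form), then apply L'Hôpital's rule:
  lim(x→0) 3·x²·ln(3x) = 0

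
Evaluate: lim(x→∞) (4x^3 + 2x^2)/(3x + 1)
This is an ∞/∞ indeterminate form.

Apply L'Hôpital's rule: differentiate numerator and denominator separately.
  f(x) = 4·x^3 + 2·x^2   ⇒   f'(x) = 12·x^2 + 4·x
  g(x) = 3·x + 1   ⇒   g'(x) = 3
  lim(x→∞) f'(x)/g'(x) = lim(x→∞) (12·x^2 + 4·x)/(3)
  = ∞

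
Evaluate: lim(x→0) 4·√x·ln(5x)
This is a 0·∞ indeterminate form.

Rewrite 0·∞ as a quotient (0/0 or ∞/∞ form), then apply L'Hôpital's rule:
  lim(x→0) 4·√x·ln(5x) = 0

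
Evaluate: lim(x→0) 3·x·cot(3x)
This is a 0·∞ indeterminate form.

Rewrite 0·∞ as a quotient (0/0 or ∞/∞ form), then apply L'Hôpital's rule:
  lim(x→0) 3·x·cot(3x) = 1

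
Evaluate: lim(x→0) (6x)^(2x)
This is an exponential indeterminate form.

For exponential indeterminate forms, take the natural log:
  Let L = lim(x→0) (6x)^(2x)
  Then ln(L) = lim(x→0) [exponent × ln(base)]
  Evaluate using L'Hôpital or standard limits, then exponentiate.
  L = 1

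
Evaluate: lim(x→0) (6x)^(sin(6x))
This is an exponential indeterminate form.

For exponential indeterminate forms, take the natural log:
  Let L = lim(x→0) (6x)^(sin(6x))
  Then ln(L) = lim(x→0) [exponent × ln(base)]
  Evaluate using L'Hôpital or standard limits, then exponentiate.
  L = 1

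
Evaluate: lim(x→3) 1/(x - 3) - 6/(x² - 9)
This is an ∞-∞ indeterminate form.

Combine fractions or rationalize to convert ∞-∞ to 0/0 form:
  lim(x→3) 1/(x - 3) - 6/(x² - 9) = 1/6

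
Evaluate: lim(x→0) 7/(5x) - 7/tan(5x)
This is an ∞-∞ indeterminate form.

Combine fractions or rationalize to convert ∞-∞ to 0/0 form:
  lim(x→0) 7/(5x) - 7/tan(5x) = 0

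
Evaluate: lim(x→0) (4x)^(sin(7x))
This is an exponential indeterminate form.

For exponential indeterminate forms, take the natural log:
  Let L = lim(x→0) (4x)^(sin(7x))
  Then ln(L) = lim(x→0) [exponent × ln(base)]
  Evaluate using L'Hôpital or standard limits, then exponentiate.
  L = 1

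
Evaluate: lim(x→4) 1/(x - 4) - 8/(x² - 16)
This is an ∞-∞ indeterminate form.

Combine fractions or rationalize to convert ∞-∞ to 0/0 form:
  lim(x→4) 1/(x - 4) - 8/(x² - 16) = 1/8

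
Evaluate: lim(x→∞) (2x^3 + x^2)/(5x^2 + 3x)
This is an ∞/∞ indeterminate form.

Apply L'Hôpital's rule: differentiate numerator and denominator separately.
  f(x) = 2·x^3 + x^2   ⇒   f'(x) = 6·x^2 + 2·x
  g(x) = 5·x^2 + 3·x   ⇒   g'(x) = 10·x + 3
  lim(x→∞) f'(x)/g'(x) = lim(x→∞) (6·x^2 + 2·x)/(10·x + 3)
  = ∞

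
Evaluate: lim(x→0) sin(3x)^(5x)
This is an exponential indeterminate form.

For exponential indeterminate forms, take the natural log:
  Let L = lim(x→0) sin(3x)^(5x)
  Then ln(L) = lim(x→0) [exponent × ln(base)]
  Evaluate using L'Hôpital or standard limits, then exponentiate.
  L = 1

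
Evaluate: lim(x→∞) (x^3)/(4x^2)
This is an ∞/∞ indeterminate form.

Apply L'Hôpital's rule: differentiate numerator and denominator separately.
  f(x) = x^3   ⇒   f'(x) = 3·x^2
  g(x) = 4·x^2   ⇒   g'(x) = 8·x
  lim(x→∞) f'(x)/g'(x) = lim(x→∞) (3·x^2)/(8·x)
  = ∞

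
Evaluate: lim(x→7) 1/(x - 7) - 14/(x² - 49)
This is an ∞-∞ indeterminate form.

Combine fractions or rationalize to convert ∞-∞ to 0/0 form:
  lim(x→7) 1/(x - 7) - 14/(x² - 49) = 1/14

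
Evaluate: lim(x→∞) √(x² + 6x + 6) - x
This is an ∞-∞ indeterminate form.

Combine fractions or rationalize to convert ∞-∞ to 0/0 form:
  lim(x→∞) √(x² + 6x + 6) - x = 3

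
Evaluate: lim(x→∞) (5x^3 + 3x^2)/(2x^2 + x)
This is an ∞/∞ indeterminate form.

Apply L'Hôpital's rule: differentiate numerator and denominator separately.
  f(x) = 5·x^3 + 3·x^2   ⇒   f'(x) = 15·x^2 + 6·x
  g(x) = 2·x^2 + x   ⇒   g'(x) = 4·x + 1
  lim(x→∞) f'(x)/g'(x) = lim(x→∞) (15·x^2 + 6·x)/(4·x + 1)
  = ∞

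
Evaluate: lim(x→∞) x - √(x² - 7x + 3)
This is an ∞-∞ indeterminate form.

Combine fractions or rationalize to convert ∞-∞ to 0/0 form:
  lim(x→∞) x - √(x² - 7x + 3) = 7/2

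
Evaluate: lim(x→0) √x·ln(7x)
This is a 0·∞ indeterminate form.

Rewrite 0·∞ as a quotient (0/0 or ∞/∞ form), then apply L'Hôpital's rule:
  lim(x→0) √x·ln(7x) = 0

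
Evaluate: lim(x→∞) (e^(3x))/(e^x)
This is an ∞/∞ indeterminate form.

Apply L'Hôpital's rule: differentiate numerator and denominator separately.
  f(x) = e^(3·x)   ⇒   f'(x) = 3·e^(3·x)
  g(x) = e^(x)   ⇒   g'(x) = e^(x)
  lim(x→∞) f'(x)/g'(x) = lim(x→∞) (3·e^(3·x))/(e^(x))
  = ∞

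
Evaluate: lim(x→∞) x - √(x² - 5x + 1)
This is an ∞-∞ indeterminate form.

Combine fractions or rationalize to convert ∞-∞ to 0/0 form:
  lim(x→∞) x - √(x² - 5x + 1) = 5/2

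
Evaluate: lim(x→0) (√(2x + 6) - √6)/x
This is a standard limit.

Factor or rationalize the expression:
  lim(x→0) (√(2x + 6) - √6)/x = sqrt(6)/6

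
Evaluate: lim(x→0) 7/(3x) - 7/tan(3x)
This is an ∞-∞ indeterminate form.

Combine fractions or rationalize to convert ∞-∞ to 0/0 form:
  lim(x→0) 7/(3x) - 7/tan(3x) = 0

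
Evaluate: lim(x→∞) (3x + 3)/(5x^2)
This is an ∞/∞ indeterminate form.

Apply L'Hôpital's rule: differentiate numerator and denominator separately.
  f(x) = 3·x + 3   ⇒   f'(x) = 3
  g(x) = 5·x^2   ⇒   g'(x) = 10·x
  lim(x→∞) f'(x)/g'(x) = lim(x→∞) (3)/(10·x)
  = 0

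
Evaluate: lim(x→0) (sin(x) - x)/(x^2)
This is a 0/0 indeterminate form.

Apply L'Hôpital's rule: differentiate numerator and denominator separately.
  f(x) = -x + sin(x)   ⇒   f'(x) = cos(x) - 1
  g(x) = x^2   ⇒   g'(x) = 2·x
  lim(x→0) f'(x)/g'(x) = lim(x→0) (cos(x) - 1)/(2·x)
  = 0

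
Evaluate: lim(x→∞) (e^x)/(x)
This is an ∞/∞ indeterminate form.

Apply L'Hôpital's rule: differentiate numerator and denominator separately.
  f(x) = e^(x)   ⇒   f'(x) = e^(x)
  g(x) = x   ⇒   g'(x) = 1
  lim(x→∞) f'(x)/g'(x) = lim(x→∞) (e^(x))/(1)
  = ∞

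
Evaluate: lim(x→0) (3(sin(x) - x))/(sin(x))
This is a 0/0 indeterminate form.

Apply L'Hôpital's rule: differentiate numerator and denominator separately.
  f(x) = -3·x + 3·sin(x)   ⇒   f'(x) = 3·cos(x) - 3
  g(x) = sin(x)   ⇒   g'(x) = cos(x)
  lim(x→0) f'(x)/g'(x) = lim(x→0) (3·cos(x) - 3)/(cos(x))
  = 0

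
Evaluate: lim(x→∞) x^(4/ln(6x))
This is an exponential indeterminate form.

For exponential indeterminate forms, take the natural log:
  Let L = lim(x→∞) x^(4/ln(6x))
  Then ln(L) = lim(x→∞) [exponent × ln(base)]
  Evaluate using L'Hôpital or standard limits, then exponentiate.
  L = e^(4)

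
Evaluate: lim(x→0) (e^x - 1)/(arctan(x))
This is a 0/0 indeterminate form.

Apply L'Hôpital's rule: differentiate numerator and denominator separately.
  f(x) = e^(x) - 1   ⇒   f'(x) = e^(x)
  g(x) = atan(x)   ⇒   g'(x) = 1/(x^2 + 1)
  lim(x→0) f'(x)/g'(x) = lim(x→0) (e^(x))/(1/(x^2 + 1))
  = 1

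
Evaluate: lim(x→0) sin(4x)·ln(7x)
This is a 0·∞ indeterminate form.

Rewrite 0·∞ as a quotient (0/0 or ∞/∞ form), then apply L'Hôpital's rule:
  lim(x→0) sin(4x)·ln(7x) = 0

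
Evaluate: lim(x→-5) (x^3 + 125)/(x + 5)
This is a standard limit.

Factor or rationalize the expression:
  lim(x→-5) (x^3 + 125)/(x + 5) = 75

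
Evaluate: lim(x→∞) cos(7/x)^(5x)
This is an exponential indeterminate form.

For exponential indeterminate forms, take the natural log:
  Let L = lim(x→∞) cos(7/x)^(5x)
  Then ln(L) = lim(x→∞) [exponent × ln(base)]
  Evaluate using L'Hôpital or standard limits, then exponentiate.
  L = 1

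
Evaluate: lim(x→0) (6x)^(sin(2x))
This is an exponential indeterminate form.

For exponential indeterminate forms, take the natural log:
  Let L = lim(x→0) (6x)^(sin(2x))
  Then ln(L) = lim(x→0) [exponent × ln(base)]
  Evaluate using L'Hôpital or standard limits, then exponentiate.
  L = 1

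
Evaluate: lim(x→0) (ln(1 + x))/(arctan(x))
This is a 0/0 indeterminate form.

Apply L'Hôpital's rule: differentiate numerator and denominator separately.
  f(x) = ln(x + 1)   ⇒   f'(x) = 1/(x + 1)
  g(x) = atan(x)   ⇒   g'(x) = 1/(x^2 + 1)
  lim(x→0) f'(x)/g'(x) = lim(x→0) (1/(x + 1))/(1/(x^2 + 1))
  = 1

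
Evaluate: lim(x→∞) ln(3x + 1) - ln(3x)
This is an ∞-∞ indeterminate form.

Combine fractions or rationalize to convert ∞-∞ to 0/0 form:
  lim(x→∞) ln(3x + 1) - ln(3x) = 0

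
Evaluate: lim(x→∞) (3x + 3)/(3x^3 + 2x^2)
This is an ∞/∞ indeterminate form.

Apply L'Hôpital's rule: differentiate numerator and denominator separately.
  f(x) = 3·x + 3   ⇒   f'(x) = 3
  g(x) = 3·x^3 + 2·x^2   ⇒   g'(x) = 9·x^2 + 4·x
  lim(x→∞) f'(x)/g'(x) = lim(x→∞) (3)/(9·x^2 + 4·x)
  = 0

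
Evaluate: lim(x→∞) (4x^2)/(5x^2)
This is an ∞/∞ indeterminate form.

Apply L'Hôpital's rule: differentiate numerator and denominator separately.
  f(x) = 4·x^2   ⇒   f'(x) = 8·x
  g(x) = 5·x^2   ⇒   g'(x) = 10·x
  lim(x→∞) f'(x)/g'(x) = lim(x→∞) (8·x)/(10·x)
  = 4/5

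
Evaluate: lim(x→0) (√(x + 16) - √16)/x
This is a standard limit.

Factor or rationalize the expression:
  lim(x→0) (√(x + 16) - √16)/x = 1/8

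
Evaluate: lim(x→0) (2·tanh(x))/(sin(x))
This is a 0/0 indeterminate form.

Apply L'Hôpital's rule: differentiate numerator and denominator separately.
  f(x) = 2·tanh(x)   ⇒   f'(x) = 2 - 2·tanh(x)^2
  g(x) = sin(x)   ⇒   g'(x) = cos(x)
  lim(x→0) f'(x)/g'(x) = lim(x→0) (2 - 2·tanh(x)^2)/(cos(x))
  = 2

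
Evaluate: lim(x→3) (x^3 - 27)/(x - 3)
This is a standard limit.

Factor or rationalize the expression:
  lim(x→3) (x^3 - 27)/(x - 3) = 27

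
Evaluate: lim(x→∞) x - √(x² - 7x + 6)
This is an ∞-∞ indeterminate form.

Combine fractions or rationalize to convert ∞-∞ to 0/0 form:
  lim(x→∞) x - √(x² - 7x + 6) = 7/2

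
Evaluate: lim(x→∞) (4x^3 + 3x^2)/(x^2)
This is an ∞/∞ indeterminate form.

Apply L'Hôpital's rule: differentiate numerator and denominator separately.
  f(x) = 4·x^3 + 3·x^2   ⇒   f'(x) = 12·x^2 + 6·x
  g(x) = x^2   ⇒   g'(x) = 2·x
  lim(x→∞) f'(x)/g'(x) = lim(x→∞) (12·x^2 + 6·x)/(2·x)
  = ∞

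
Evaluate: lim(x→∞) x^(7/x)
This is an exponential indeterminate form.

For exponential indeterminate forms, take the natural log:
  Let L = lim(x→∞) x^(7/x)
  Then ln(L) = lim(x→∞) [exponent × ln(base)]
  Evaluate using L'Hôpital or standard limits, then exponentiate.
  L = 1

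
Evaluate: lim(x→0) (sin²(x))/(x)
This is a 0/0 indeterminate form.

Apply L'Hôpital's rule: differentiate numerator and denominator separately.
  f(x) = sin(x)^2   ⇒   f'(x) = 2·sin(x)·cos(x)
  g(x) = x   ⇒   g'(x) = 1
  lim(x→0) f'(x)/g'(x) = lim(x→0) (2·sin(x)·cos(x))/(1)
  = 0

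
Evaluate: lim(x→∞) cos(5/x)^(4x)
This is an exponential indeterminate form.

For exponential indeterminate forms, take the natural log:
  Let L = lim(x→∞) cos(5/x)^(4x)
  Then ln(L) = lim(x→∞) [exponent × ln(base)]
  Evaluate using L'Hôpital or standard limits, then exponentiate.
  L = 1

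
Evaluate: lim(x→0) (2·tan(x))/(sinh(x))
This is a 0/0 indeterminate form.

Apply L'Hôpital's rule: differentiate numerator and denominator separately.
  f(x) = 2·tan(x)   ⇒   f'(x) = 2·tan(x)^2 + 2
  g(x) = sinh(x)   ⇒   g'(x) = cosh(x)
  lim(x→0) f'(x)/g'(x) = lim(x→0) (2·tan(x)^2 + 2)/(cosh(x))
  = 2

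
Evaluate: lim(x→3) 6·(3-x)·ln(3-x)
This is a 0·∞ indeterminate form.

Rewrite 0·∞ as a quotient (0/0 or ∞/∞ form), then apply L'Hôpital's rule:
  lim(x→3) 6·(3-x)·ln(3-x) = 0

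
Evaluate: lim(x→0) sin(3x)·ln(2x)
This is a 0·∞ indeterminate form.

Rewrite 0·∞ as a quotient (0/0 or ∞/∞ form), then apply L'Hôpital's rule:
  lim(x→0) sin(3x)·ln(2x) = 0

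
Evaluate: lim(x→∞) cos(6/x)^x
This is an exponential indeterminate form.

For exponential indeterminate forms, take the natural log:
  Let L = lim(x→∞) cos(6/x)^x
  Then ln(L) = lim(x→∞) [exponent × ln(base)]
  Evaluate using L'Hôpital or standard limits, then exponentiate.
  L = 1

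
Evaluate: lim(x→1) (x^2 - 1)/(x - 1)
This is a standard limit.

Factor or rationalize the expression:
  lim(x→1) (x^2 - 1)/(x - 1) = 2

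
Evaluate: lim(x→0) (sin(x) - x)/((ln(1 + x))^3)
This is a 0/0 indeterminate form.

Apply L'Hôpital's rule: differentiate numerator and denominator separately.
  f(x) = -x + sin(x)   ⇒   f'(x) = cos(x) - 1
  g(x) = ln(x + 1)^3   ⇒   g'(x) = 3·ln(x + 1)^2/(x + 1)
  lim(x→0) f'(x)/g'(x) = lim(x→0) (cos(x) - 1)/(3·ln(x + 1)^2/(x + 1))
  = -1/6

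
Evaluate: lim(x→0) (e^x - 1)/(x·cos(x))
This is a 0/0 indeterminate form.

Apply L'Hôpital's rule: differentiate numerator and denominator separately.
  f(x) = e^(x) - 1   ⇒   f'(x) = e^(x)
  g(x) = x·cos(x)   ⇒   g'(x) = -x·sin(x) + cos(x)
  lim(x→0) f'(x)/g'(x) = lim(x→0) (e^(x))/(-x·sin(x) + cos(x))
  = 1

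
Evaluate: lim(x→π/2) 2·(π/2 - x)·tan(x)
This is a 0·∞ indeterminate form.

Rewrite 0·∞ as a quotient (0/0 or ∞/∞ form), then apply L'Hôpital's rule:
  lim(x→π/2) 2·(π/2 - x)·tan(x) = 2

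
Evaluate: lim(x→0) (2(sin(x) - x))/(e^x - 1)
This is a 0/0 indeterminate form.

Apply L'Hôpital's rule: differentiate numerator and denominator separately.
  f(x) = -2·x + 2·sin(x)   ⇒   f'(x) = 2·cos(x) - 2
  g(x) = e^(x) - 1   ⇒   g'(x) = e^(x)
  lim(x→0) f'(x)/g'(x) = lim(x→0) (2·cos(x) - 2)/(e^(x))
  = 0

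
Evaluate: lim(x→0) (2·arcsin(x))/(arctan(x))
This is a 0/0 indeterminate form.

Apply L'Hôpital's rule: differentiate numerator and denominator separately.
  f(x) = 2·asin(x)   ⇒   f'(x) = 2/sqrt(1 - x^2)
  g(x) = atan(x)   ⇒   g'(x) = 1/(x^2 + 1)
  lim(x→0) f'(x)/g'(x) = lim(x→0) (2/sqrt(1 - x^2))/(1/(x^2 + 1))
  = 2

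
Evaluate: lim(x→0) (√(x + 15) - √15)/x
This is a standard limit.

Factor or rationalize the expression:
  lim(x→0) (√(x + 15) - √15)/x = sqrt(15)/30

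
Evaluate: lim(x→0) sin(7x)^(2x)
This is an exponential indeterminate form.

For exponential indeterminate forms, take the natural log:
  Let L = lim(x→0) sin(7x)^(2x)
  Then ln(L) = lim(x→0) [exponent × ln(base)]
  Evaluate using L'Hôpital or standard limits, then exponentiate.
  L = 1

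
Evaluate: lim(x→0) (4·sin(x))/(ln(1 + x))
This is a 0/0 indeterminate form.

Apply L'Hôpital's rule: differentiate numerator and denominator separately.
  f(x) = 4·sin(x)   ⇒   f'(x) = 4·cos(x)
  g(x) = ln(x + 1)   ⇒   g'(x) = 1/(x + 1)
  lim(x→0) f'(x)/g'(x) = lim(x→0) (4·cos(x))/(1/(x + 1))
  = 4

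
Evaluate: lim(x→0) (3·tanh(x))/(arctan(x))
This is a 0/0 indeterminate form.

Apply L'Hôpital's rule: differentiate numerator and denominator separately.
  f(x) = 3·tanh(x)   ⇒   f'(x) = 3 - 3·tanh(x)^2
  g(x) = atan(x)   ⇒   g'(x) = 1/(x^2 + 1)
  lim(x→0) f'(x)/g'(x) = lim(x→0) (3 - 3·tanh(x)^2)/(1/(x^2 + 1))
  = 3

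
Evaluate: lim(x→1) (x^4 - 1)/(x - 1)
This is a standard limit.

Factor or rationalize the expression:
  lim(x→1) (x^4 - 1)/(x - 1) = 4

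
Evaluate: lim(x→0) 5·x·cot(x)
This is a 0·∞ indeterminate form.

Rewrite 0·∞ as a quotient (0/0 or ∞/∞ form), then apply L'Hôpital's rule:
  lim(x→0) 5·x·cot(x) = 5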